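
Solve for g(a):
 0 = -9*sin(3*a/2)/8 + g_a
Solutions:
 g(a) = C1 - 3*cos(3*a/2)/4


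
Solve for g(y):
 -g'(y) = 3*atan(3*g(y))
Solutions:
 Integral(1/atan(3*_y), (_y, g(y))) = C1 - 3*y


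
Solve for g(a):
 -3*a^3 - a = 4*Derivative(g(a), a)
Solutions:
 g(a) = C1 - 3*a^4/16 - a^2/8


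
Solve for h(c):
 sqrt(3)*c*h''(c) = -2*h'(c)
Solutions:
 h(c) = C1 + C2*c^(1 - 2*sqrt(3)/3)


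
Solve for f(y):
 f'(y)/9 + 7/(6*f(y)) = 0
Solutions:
 f(y) = -sqrt(C1 - 21*y)
 f(y) = sqrt(C1 - 21*y)


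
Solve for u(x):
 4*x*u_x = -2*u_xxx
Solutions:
 u(x) = C1 + Integral(C2*airyai(-2^(1/3)*x) + C3*airybi(-2^(1/3)*x), x)


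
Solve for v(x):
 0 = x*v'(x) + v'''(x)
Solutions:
 v(x) = C1 + Integral(C2*airyai(-x) + C3*airybi(-x), x)


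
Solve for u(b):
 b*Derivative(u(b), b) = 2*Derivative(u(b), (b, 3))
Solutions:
 u(b) = C1 + Integral(C2*airyai(2^(2/3)*b/2) + C3*airybi(2^(2/3)*b/2), b)


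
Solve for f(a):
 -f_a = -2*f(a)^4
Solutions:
 f(a) = (-1/(C1 + 6*a))^(1/3)
 f(a) = (-1/(C1 + 2*a))^(1/3)*(-3^(2/3) - 3*3^(1/6)*I)/6
 f(a) = (-1/(C1 + 2*a))^(1/3)*(-3^(2/3) + 3*3^(1/6)*I)/6


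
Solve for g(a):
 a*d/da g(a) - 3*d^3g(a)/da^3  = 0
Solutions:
 g(a) = C1 + Integral(C2*airyai(3^(2/3)*a/3) + C3*airybi(3^(2/3)*a/3), a)


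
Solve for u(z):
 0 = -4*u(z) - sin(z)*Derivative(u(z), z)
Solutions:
 u(z) = C1*(cos(z)^2 + 2*cos(z) + 1)/(cos(z)^2 - 2*cos(z) + 1)


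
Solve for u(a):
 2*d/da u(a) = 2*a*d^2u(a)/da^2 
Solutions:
 u(a) = C1 + C2*a^2


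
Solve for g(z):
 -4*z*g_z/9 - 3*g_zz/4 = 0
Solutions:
 g(z) = C1 + C2*erf(2*sqrt(6)*z/9)


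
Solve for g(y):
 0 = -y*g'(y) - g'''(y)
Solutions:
 g(y) = C1 + Integral(C2*airyai(-y) + C3*airybi(-y), y)


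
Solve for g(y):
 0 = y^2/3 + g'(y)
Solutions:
 g(y) = C1 - y^3/9


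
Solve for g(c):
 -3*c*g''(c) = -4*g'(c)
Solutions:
 g(c) = C1 + C2*c^(7/3)


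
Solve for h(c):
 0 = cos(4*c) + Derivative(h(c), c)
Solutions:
 h(c) = C1 - sin(4*c)/4


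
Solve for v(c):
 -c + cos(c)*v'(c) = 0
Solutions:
 v(c) = C1 + Integral(c/cos(c), c)


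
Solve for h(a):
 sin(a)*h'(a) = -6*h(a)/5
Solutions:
 h(a) = C1*(cos(a) + 1)^(3/5)/(cos(a) - 1)^(3/5)


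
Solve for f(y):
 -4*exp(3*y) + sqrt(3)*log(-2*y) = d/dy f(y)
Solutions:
 f(y) = C1 + sqrt(3)*y*log(-y) + sqrt(3)*y*(-1 + log(2)) - 4*exp(3*y)/3


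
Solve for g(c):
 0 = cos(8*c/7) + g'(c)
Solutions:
 g(c) = C1 - 7*sin(8*c/7)/8


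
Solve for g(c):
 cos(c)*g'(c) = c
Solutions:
 g(c) = C1 + Integral(c/cos(c), c)


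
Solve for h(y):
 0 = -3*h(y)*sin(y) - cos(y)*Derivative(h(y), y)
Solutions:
 h(y) = C1*cos(y)^3


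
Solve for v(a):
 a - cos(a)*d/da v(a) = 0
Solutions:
 v(a) = C1 + Integral(a/cos(a), a)


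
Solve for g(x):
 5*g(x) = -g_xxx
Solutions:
 g(x) = C3*exp(-5^(1/3)*x) + (C1*sin(sqrt(3)*5^(1/3)*x/2) + C2*cos(sqrt(3)*5^(1/3)*x/2))*exp(5^(1/3)*x/2)


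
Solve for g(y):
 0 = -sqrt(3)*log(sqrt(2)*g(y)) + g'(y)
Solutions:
 -2*sqrt(3)*Integral(1/(2*log(_y) + log(2)), (_y, g(y)))/3 = C1 - y


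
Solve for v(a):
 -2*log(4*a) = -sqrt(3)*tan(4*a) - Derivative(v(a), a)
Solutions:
 v(a) = C1 + 2*a*log(a) - 2*a + 4*a*log(2) + sqrt(3)*log(cos(4*a))/4


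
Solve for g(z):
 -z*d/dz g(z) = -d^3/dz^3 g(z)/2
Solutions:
 g(z) = C1 + Integral(C2*airyai(2^(1/3)*z) + C3*airybi(2^(1/3)*z), z)


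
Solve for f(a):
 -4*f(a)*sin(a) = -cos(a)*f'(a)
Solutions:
 f(a) = C1/cos(a)^4


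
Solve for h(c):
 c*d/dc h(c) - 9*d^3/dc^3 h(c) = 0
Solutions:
 h(c) = C1 + Integral(C2*airyai(3^(1/3)*c/3) + C3*airybi(3^(1/3)*c/3), c)


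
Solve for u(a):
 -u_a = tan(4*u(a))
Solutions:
 u(a) = -asin(C1*exp(-4*a))/4 + pi/4
 u(a) = asin(C1*exp(-4*a))/4


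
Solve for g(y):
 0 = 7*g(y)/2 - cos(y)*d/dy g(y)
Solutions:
 g(y) = C1*(sin(y) + 1)^(7/4)/(sin(y) - 1)^(7/4)


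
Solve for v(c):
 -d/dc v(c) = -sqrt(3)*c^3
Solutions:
 v(c) = C1 + sqrt(3)*c^4/4


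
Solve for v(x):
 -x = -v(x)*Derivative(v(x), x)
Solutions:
 v(x) = -sqrt(C1 + x^2)
 v(x) = sqrt(C1 + x^2)


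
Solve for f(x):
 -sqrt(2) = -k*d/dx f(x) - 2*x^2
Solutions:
 f(x) = C1 - 2*x^3/(3*k) + sqrt(2)*x/k


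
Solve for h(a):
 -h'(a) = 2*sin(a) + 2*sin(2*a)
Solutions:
 h(a) = C1 + 2*cos(a) + cos(2*a)


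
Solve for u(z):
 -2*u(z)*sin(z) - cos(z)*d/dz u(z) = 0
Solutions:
 u(z) = C1*cos(z)^2


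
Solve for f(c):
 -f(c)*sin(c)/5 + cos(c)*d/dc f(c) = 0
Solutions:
 f(c) = C1/cos(c)^(1/5)


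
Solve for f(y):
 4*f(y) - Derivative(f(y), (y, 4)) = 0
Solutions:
 f(y) = C1*exp(-sqrt(2)*y) + C2*exp(sqrt(2)*y) + C3*sin(sqrt(2)*y) + C4*cos(sqrt(2)*y)


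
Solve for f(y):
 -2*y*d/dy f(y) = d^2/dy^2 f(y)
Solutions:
 f(y) = C1 + C2*erf(y)


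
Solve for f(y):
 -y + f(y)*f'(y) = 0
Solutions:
 f(y) = -sqrt(C1 + y^2)
 f(y) = sqrt(C1 + y^2)


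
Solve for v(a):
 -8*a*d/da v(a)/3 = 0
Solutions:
 v(a) = C1


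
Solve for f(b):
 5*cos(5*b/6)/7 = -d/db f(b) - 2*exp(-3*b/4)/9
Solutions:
 f(b) = C1 - 6*sin(5*b/6)/7 + 8*exp(-3*b/4)/27


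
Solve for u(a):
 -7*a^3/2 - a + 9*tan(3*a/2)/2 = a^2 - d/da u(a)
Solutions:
 u(a) = C1 + 7*a^4/8 + a^3/3 + a^2/2 + 3*log(cos(3*a/2))


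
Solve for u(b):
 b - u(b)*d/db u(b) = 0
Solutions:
 u(b) = -sqrt(C1 + b^2)
 u(b) = sqrt(C1 + b^2)


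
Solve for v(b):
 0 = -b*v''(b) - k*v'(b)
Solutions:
 v(b) = C1 + b^(1 - re(k))*(C2*sin(log(b)*Abs(im(k))) + C3*cos(log(b)*im(k)))


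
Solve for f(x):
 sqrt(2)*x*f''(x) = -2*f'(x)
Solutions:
 f(x) = C1 + C2*x^(1 - sqrt(2))


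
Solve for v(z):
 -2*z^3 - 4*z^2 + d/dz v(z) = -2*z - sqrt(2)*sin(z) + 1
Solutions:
 v(z) = C1 + z^4/2 + 4*z^3/3 - z^2 + z + sqrt(2)*cos(z)


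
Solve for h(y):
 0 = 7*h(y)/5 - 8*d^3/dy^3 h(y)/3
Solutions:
 h(y) = C3*exp(21^(1/3)*5^(2/3)*y/10) + (C1*sin(3^(5/6)*5^(2/3)*7^(1/3)*y/20) + C2*cos(3^(5/6)*5^(2/3)*7^(1/3)*y/20))*exp(-21^(1/3)*5^(2/3)*y/20)


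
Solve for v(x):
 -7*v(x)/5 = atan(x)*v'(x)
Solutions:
 v(x) = C1*exp(-7*Integral(1/atan(x), x)/5)


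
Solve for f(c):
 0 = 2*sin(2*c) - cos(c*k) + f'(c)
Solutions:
 f(c) = C1 + cos(2*c) + sin(c*k)/k


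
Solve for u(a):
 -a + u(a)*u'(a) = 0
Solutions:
 u(a) = -sqrt(C1 + a^2)
 u(a) = sqrt(C1 + a^2)


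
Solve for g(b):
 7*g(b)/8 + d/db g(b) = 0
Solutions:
 g(b) = C1*exp(-7*b/8)


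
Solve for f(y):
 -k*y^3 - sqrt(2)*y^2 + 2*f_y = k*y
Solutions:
 f(y) = C1 + k*y^4/8 + k*y^2/4 + sqrt(2)*y^3/6


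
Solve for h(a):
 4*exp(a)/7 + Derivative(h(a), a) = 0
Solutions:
 h(a) = C1 - 4*exp(a)/7


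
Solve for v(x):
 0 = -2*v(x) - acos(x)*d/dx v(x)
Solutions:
 v(x) = C1*exp(-2*Integral(1/acos(x), x))


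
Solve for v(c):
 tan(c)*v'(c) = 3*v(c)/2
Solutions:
 v(c) = C1*sin(c)^(3/2)


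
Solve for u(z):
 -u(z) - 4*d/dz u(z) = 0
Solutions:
 u(z) = C1*exp(-z/4)


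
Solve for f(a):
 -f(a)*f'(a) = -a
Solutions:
 f(a) = -sqrt(C1 + a^2)
 f(a) = sqrt(C1 + a^2)


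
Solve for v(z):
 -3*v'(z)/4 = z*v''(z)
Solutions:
 v(z) = C1 + C2*z^(1/4)


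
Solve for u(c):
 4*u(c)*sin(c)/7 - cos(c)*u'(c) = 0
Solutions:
 u(c) = C1/cos(c)^(4/7)


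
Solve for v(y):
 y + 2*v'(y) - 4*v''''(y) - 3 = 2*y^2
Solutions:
 v(y) = C1 + C4*exp(2^(2/3)*y/2) + y^3/3 - y^2/4 + 3*y/2 + (C2*sin(2^(2/3)*sqrt(3)*y/4) + C3*cos(2^(2/3)*sqrt(3)*y/4))*exp(-2^(2/3)*y/4)


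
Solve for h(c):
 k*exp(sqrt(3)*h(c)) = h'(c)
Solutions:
 h(c) = sqrt(3)*(2*log(-1/(C1 + c*k)) - log(3))/6


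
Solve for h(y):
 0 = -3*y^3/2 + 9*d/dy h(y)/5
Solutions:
 h(y) = C1 + 5*y^4/24


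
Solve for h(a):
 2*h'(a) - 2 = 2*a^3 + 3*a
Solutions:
 h(a) = C1 + a^4/4 + 3*a^2/4 + a


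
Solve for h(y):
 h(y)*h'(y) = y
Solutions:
 h(y) = -sqrt(C1 + y^2)
 h(y) = sqrt(C1 + y^2)


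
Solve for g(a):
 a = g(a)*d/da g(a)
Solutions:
 g(a) = -sqrt(C1 + a^2)
 g(a) = sqrt(C1 + a^2)


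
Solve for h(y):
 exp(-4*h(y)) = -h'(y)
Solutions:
 h(y) = log(-I*(C1 - 4*y)^(1/4))
 h(y) = log(I*(C1 - 4*y)^(1/4))
 h(y) = log(-(C1 - 4*y)^(1/4))
 h(y) = log(C1 - 4*y)/4


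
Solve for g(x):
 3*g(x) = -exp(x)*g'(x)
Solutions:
 g(x) = C1*exp(3*exp(-x))


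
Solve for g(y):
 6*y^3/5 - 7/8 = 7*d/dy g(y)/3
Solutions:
 g(y) = C1 + 9*y^4/70 - 3*y/8


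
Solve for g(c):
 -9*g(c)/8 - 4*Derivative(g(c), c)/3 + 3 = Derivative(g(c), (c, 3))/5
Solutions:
 g(c) = C1*exp(10^(1/3)*c*(-32*5^(1/3)/(243 + sqrt(140969))^(1/3) + 2^(1/3)*(243 + sqrt(140969))^(1/3))/24)*sin(10^(1/3)*sqrt(3)*c*(32*5^(1/3)/(243 + sqrt(140969))^(1/3) + 2^(1/3)*(243 + sqrt(140969))^(1/3))/24) + C2*exp(10^(1/3)*c*(-32*5^(1/3)/(243 + sqrt(140969))^(1/3) + 2^(1/3)*(243 + sqrt(140969))^(1/3))/24)*cos(10^(1/3)*sqrt(3)*c*(32*5^(1/3)/(243 + sqrt(140969))^(1/3) + 2^(1/3)*(243 + sqrt(140969))^(1/3))/24) + C3*exp(-10^(1/3)*c*(-32*5^(1/3)/(243 + sqrt(140969))^(1/3) + 2^(1/3)*(243 + sqrt(140969))^(1/3))/12) + 8/3


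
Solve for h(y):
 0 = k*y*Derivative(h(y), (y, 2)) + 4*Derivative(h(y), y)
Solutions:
 h(y) = C1 + y^(((re(k) - 4)*re(k) + im(k)^2)/(re(k)^2 + im(k)^2))*(C2*sin(4*log(y)*Abs(im(k))/(re(k)^2 + im(k)^2)) + C3*cos(4*log(y)*im(k)/(re(k)^2 + im(k)^2)))


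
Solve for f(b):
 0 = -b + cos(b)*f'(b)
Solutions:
 f(b) = C1 + Integral(b/cos(b), b)


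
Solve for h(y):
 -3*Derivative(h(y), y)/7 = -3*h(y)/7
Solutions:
 h(y) = C1*exp(y)


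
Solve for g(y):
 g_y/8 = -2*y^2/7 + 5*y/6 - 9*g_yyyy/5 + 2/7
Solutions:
 g(y) = C1 + C4*exp(-15^(1/3)*y/6) - 16*y^3/21 + 10*y^2/3 + 16*y/7 + (C2*sin(3^(5/6)*5^(1/3)*y/12) + C3*cos(3^(5/6)*5^(1/3)*y/12))*exp(15^(1/3)*y/12)


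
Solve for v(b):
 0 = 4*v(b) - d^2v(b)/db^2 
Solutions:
 v(b) = C1*exp(-2*b) + C2*exp(2*b)


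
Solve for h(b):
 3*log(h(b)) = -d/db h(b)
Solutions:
 li(h(b)) = C1 - 3*b


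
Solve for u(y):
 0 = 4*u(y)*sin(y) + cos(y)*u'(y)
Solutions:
 u(y) = C1*cos(y)^4


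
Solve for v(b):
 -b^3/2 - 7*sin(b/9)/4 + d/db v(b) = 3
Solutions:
 v(b) = C1 + b^4/8 + 3*b - 63*cos(b/9)/4


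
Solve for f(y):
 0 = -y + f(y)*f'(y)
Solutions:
 f(y) = -sqrt(C1 + y^2)
 f(y) = sqrt(C1 + y^2)


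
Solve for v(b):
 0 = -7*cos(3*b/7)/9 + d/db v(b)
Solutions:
 v(b) = C1 + 49*sin(3*b/7)/27


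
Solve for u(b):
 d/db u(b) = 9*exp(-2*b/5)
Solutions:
 u(b) = C1 - 45*exp(-2*b/5)/2


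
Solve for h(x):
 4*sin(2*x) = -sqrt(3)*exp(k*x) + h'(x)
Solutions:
 h(x) = C1 - 2*cos(2*x) + sqrt(3)*exp(k*x)/k


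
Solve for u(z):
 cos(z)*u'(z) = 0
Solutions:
 u(z) = C1


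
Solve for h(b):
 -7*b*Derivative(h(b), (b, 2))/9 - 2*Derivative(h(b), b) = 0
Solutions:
 h(b) = C1 + C2/b^(11/7)


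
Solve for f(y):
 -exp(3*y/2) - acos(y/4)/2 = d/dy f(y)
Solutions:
 f(y) = C1 - y*acos(y/4)/2 + sqrt(16 - y^2)/2 - 2*exp(3*y/2)/3


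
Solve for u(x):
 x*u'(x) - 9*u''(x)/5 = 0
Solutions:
 u(x) = C1 + C2*erfi(sqrt(10)*x/6)


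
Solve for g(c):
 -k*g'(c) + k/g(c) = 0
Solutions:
 g(c) = -sqrt(C1 + 2*c)
 g(c) = sqrt(C1 + 2*c)


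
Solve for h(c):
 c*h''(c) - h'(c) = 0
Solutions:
 h(c) = C1 + C2*c^2


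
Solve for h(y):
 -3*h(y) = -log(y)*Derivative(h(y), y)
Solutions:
 h(y) = C1*exp(3*li(y))


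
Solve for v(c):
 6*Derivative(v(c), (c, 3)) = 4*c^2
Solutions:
 v(c) = C1 + C2*c + C3*c^2 + c^5/90


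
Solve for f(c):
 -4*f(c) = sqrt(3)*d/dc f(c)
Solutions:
 f(c) = C1*exp(-4*sqrt(3)*c/3)


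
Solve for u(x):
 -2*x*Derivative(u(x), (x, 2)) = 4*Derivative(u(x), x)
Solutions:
 u(x) = C1 + C2/x


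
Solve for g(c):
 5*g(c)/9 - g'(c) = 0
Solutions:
 g(c) = C1*exp(5*c/9)


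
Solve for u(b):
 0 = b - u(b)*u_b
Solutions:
 u(b) = -sqrt(C1 + b^2)
 u(b) = sqrt(C1 + b^2)


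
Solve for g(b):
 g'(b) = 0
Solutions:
 g(b) = C1


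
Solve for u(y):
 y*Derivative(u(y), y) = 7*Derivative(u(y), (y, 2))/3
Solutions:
 u(y) = C1 + C2*erfi(sqrt(42)*y/14)


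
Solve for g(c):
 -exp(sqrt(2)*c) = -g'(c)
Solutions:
 g(c) = C1 + sqrt(2)*exp(sqrt(2)*c)/2


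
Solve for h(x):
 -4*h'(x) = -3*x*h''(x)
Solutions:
 h(x) = C1 + C2*x^(7/3)


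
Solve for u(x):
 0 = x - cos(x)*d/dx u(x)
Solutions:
 u(x) = C1 + Integral(x/cos(x), x)


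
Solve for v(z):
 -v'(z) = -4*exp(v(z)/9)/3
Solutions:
 v(z) = 9*log(-1/(C1 + 4*z)) + 27*log(3)


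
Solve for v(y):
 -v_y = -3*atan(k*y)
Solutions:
 v(y) = C1 + 3*Piecewise((y*atan(k*y) - log(k^2*y^2 + 1)/(2*k), Ne(k, 0)), (0, True))


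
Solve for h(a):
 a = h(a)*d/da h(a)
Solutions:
 h(a) = -sqrt(C1 + a^2)
 h(a) = sqrt(C1 + a^2)


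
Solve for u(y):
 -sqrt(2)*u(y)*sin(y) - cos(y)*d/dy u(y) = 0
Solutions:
 u(y) = C1*cos(y)^(sqrt(2))


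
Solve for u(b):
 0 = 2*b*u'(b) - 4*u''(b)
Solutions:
 u(b) = C1 + C2*erfi(b/2)


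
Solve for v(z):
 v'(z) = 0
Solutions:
 v(z) = C1


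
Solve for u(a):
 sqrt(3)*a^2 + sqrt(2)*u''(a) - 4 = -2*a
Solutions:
 u(a) = C1 + C2*a - sqrt(6)*a^4/24 - sqrt(2)*a^3/6 + sqrt(2)*a^2


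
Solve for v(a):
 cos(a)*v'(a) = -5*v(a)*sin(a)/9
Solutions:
 v(a) = C1*cos(a)^(5/9)


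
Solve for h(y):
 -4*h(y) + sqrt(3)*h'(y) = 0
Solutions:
 h(y) = C1*exp(4*sqrt(3)*y/3)


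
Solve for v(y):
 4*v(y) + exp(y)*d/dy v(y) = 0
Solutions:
 v(y) = C1*exp(4*exp(-y))


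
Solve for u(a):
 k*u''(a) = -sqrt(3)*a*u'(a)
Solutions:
 u(a) = C1 + C2*sqrt(k)*erf(sqrt(2)*3^(1/4)*a*sqrt(1/k)/2)


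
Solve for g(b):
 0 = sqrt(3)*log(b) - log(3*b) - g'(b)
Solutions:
 g(b) = C1 - b*log(b) + sqrt(3)*b*log(b) - sqrt(3)*b - b*log(3) + b


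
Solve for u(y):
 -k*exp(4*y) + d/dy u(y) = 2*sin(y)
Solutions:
 u(y) = C1 + k*exp(4*y)/4 - 2*cos(y)


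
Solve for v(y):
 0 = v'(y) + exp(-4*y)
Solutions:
 v(y) = C1 + exp(-4*y)/4


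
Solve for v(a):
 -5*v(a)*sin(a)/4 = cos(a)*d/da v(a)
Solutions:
 v(a) = C1*cos(a)^(5/4)


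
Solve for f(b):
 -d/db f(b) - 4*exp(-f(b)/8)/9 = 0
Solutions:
 f(b) = 8*log(C1 - b/18)


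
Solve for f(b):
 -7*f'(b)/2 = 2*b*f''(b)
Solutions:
 f(b) = C1 + C2/b^(3/4)


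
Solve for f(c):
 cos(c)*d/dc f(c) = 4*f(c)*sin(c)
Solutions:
 f(c) = C1/cos(c)^4


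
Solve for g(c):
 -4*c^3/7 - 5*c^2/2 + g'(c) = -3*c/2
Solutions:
 g(c) = C1 + c^4/7 + 5*c^3/6 - 3*c^2/4


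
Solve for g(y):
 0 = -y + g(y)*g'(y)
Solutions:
 g(y) = -sqrt(C1 + y^2)
 g(y) = sqrt(C1 + y^2)


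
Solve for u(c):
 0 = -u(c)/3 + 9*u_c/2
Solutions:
 u(c) = C1*exp(2*c/27)


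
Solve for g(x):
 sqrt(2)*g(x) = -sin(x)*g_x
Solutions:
 g(x) = C1*(cos(x) + 1)^(sqrt(2)/2)/(cos(x) - 1)^(sqrt(2)/2)


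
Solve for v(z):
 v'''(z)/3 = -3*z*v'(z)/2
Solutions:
 v(z) = C1 + Integral(C2*airyai(-6^(2/3)*z/2) + C3*airybi(-6^(2/3)*z/2), z)


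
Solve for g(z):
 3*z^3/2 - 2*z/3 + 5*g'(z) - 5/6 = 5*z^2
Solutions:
 g(z) = C1 - 3*z^4/40 + z^3/3 + z^2/15 + z/6


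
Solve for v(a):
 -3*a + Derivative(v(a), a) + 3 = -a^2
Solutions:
 v(a) = C1 - a^3/3 + 3*a^2/2 - 3*a


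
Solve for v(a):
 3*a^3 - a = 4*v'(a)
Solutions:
 v(a) = C1 + 3*a^4/16 - a^2/8


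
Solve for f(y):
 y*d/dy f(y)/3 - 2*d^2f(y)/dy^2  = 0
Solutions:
 f(y) = C1 + C2*erfi(sqrt(3)*y/6)


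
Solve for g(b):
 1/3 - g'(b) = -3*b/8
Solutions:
 g(b) = C1 + 3*b^2/16 + b/3


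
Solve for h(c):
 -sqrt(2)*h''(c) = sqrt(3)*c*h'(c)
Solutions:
 h(c) = C1 + C2*erf(6^(1/4)*c/2)


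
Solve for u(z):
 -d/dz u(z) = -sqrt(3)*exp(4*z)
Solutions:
 u(z) = C1 + sqrt(3)*exp(4*z)/4


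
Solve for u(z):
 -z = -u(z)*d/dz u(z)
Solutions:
 u(z) = -sqrt(C1 + z^2)
 u(z) = sqrt(C1 + z^2)


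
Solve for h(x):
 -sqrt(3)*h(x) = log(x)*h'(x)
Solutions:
 h(x) = C1*exp(-sqrt(3)*li(x))


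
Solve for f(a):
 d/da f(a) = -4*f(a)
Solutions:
 f(a) = C1*exp(-4*a)


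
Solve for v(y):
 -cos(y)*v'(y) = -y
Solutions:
 v(y) = C1 + Integral(y/cos(y), y)


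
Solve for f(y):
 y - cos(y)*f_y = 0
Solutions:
 f(y) = C1 + Integral(y/cos(y), y)


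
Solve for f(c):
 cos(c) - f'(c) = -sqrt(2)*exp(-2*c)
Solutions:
 f(c) = C1 + sin(c) - sqrt(2)*exp(-2*c)/2


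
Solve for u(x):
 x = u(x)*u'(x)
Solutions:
 u(x) = -sqrt(C1 + x^2)
 u(x) = sqrt(C1 + x^2)


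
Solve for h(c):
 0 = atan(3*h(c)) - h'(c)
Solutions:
 Integral(1/atan(3*_y), (_y, h(c))) = C1 + c


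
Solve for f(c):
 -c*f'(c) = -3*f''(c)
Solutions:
 f(c) = C1 + C2*erfi(sqrt(6)*c/6)


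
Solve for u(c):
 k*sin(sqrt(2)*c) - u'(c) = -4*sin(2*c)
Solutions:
 u(c) = C1 - sqrt(2)*k*cos(sqrt(2)*c)/2 - 2*cos(2*c)


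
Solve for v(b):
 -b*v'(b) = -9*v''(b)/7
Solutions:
 v(b) = C1 + C2*erfi(sqrt(14)*b/6)


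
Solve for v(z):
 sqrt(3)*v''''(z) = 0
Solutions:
 v(z) = C1 + C2*z + C3*z^2 + C4*z^3


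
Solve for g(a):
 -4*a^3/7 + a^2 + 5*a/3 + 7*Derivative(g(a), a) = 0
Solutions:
 g(a) = C1 + a^4/49 - a^3/21 - 5*a^2/42


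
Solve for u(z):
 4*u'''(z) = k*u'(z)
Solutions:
 u(z) = C1 + C2*exp(-sqrt(k)*z/2) + C3*exp(sqrt(k)*z/2)


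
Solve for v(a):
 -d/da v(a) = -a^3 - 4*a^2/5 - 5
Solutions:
 v(a) = C1 + a^4/4 + 4*a^3/15 + 5*a


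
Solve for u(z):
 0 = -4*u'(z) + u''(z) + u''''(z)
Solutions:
 u(z) = C1 + C2*exp(z*(-3*(2 + sqrt(327)/9)^(1/3) + (2 + sqrt(327)/9)^(-1/3))/6)*sin(sqrt(3)*z*((2 + sqrt(327)/9)^(-1/3) + 3*(2 + sqrt(327)/9)^(1/3))/6) + C3*exp(z*(-3*(2 + sqrt(327)/9)^(1/3) + (2 + sqrt(327)/9)^(-1/3))/6)*cos(sqrt(3)*z*((2 + sqrt(327)/9)^(-1/3) + 3*(2 + sqrt(327)/9)^(1/3))/6) + C4*exp(z*(-1/(3*(2 + sqrt(327)/9)^(1/3)) + (2 + sqrt(327)/9)^(1/3)))


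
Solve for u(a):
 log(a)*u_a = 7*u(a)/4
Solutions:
 u(a) = C1*exp(7*li(a)/4)


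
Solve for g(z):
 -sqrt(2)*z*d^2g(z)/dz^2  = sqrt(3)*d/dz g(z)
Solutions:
 g(z) = C1 + C2*z^(1 - sqrt(6)/2)


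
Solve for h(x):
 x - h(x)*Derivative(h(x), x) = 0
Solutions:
 h(x) = -sqrt(C1 + x^2)
 h(x) = sqrt(C1 + x^2)


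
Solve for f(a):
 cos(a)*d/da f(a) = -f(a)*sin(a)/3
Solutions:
 f(a) = C1*cos(a)^(1/3)


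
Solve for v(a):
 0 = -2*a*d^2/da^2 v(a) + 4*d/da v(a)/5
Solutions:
 v(a) = C1 + C2*a^(7/5)


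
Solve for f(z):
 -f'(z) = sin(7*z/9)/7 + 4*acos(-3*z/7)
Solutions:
 f(z) = C1 - 4*z*acos(-3*z/7) - 4*sqrt(49 - 9*z^2)/3 + 9*cos(7*z/9)/49


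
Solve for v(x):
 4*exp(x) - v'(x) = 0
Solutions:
 v(x) = C1 + 4*exp(x)


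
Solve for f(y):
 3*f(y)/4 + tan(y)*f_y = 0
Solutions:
 f(y) = C1/sin(y)^(3/4)


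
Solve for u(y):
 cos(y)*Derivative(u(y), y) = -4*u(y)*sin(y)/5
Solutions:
 u(y) = C1*cos(y)^(4/5)


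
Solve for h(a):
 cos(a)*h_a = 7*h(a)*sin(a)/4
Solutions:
 h(a) = C1/cos(a)^(7/4)


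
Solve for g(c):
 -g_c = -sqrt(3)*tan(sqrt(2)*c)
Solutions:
 g(c) = C1 - sqrt(6)*log(cos(sqrt(2)*c))/2


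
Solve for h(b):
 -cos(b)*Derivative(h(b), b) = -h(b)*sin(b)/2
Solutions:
 h(b) = C1/sqrt(cos(b))


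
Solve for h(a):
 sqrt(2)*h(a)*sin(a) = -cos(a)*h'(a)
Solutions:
 h(a) = C1*cos(a)^(sqrt(2))


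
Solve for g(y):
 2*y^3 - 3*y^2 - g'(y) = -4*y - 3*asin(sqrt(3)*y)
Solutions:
 g(y) = C1 + y^4/2 - y^3 + 2*y^2 + 3*y*asin(sqrt(3)*y) + sqrt(3)*sqrt(1 - 3*y^2)


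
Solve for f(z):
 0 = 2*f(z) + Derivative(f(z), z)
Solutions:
 f(z) = C1*exp(-2*z)


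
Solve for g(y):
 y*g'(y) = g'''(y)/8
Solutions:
 g(y) = C1 + Integral(C2*airyai(2*y) + C3*airybi(2*y), y)


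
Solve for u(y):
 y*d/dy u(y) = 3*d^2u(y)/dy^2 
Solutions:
 u(y) = C1 + C2*erfi(sqrt(6)*y/6)


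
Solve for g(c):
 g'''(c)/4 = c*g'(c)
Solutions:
 g(c) = C1 + Integral(C2*airyai(2^(2/3)*c) + C3*airybi(2^(2/3)*c), c)


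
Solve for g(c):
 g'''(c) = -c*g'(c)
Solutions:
 g(c) = C1 + Integral(C2*airyai(-c) + C3*airybi(-c), c)


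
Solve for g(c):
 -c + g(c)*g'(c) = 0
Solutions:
 g(c) = -sqrt(C1 + c^2)
 g(c) = sqrt(C1 + c^2)


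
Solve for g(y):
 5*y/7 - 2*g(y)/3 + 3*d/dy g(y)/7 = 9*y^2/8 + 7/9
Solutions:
 g(y) = C1*exp(14*y/9) - 27*y^2/16 - 123*y/112 - 8809/4704


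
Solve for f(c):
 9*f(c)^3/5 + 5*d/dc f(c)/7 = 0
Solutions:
 f(c) = -5*sqrt(2)*sqrt(-1/(C1 - 63*c))/2
 f(c) = 5*sqrt(2)*sqrt(-1/(C1 - 63*c))/2


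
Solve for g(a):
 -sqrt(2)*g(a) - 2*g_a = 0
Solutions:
 g(a) = C1*exp(-sqrt(2)*a/2)


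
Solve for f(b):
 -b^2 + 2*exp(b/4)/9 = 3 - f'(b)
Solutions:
 f(b) = C1 + b^3/3 + 3*b - 8*exp(b/4)/9


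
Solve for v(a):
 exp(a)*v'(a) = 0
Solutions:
 v(a) = C1


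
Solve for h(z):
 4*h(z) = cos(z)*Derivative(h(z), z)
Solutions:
 h(z) = C1*(sin(z)^2 + 2*sin(z) + 1)/(sin(z)^2 - 2*sin(z) + 1)


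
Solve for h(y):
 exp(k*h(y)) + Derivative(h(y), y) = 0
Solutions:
 h(y) = Piecewise((log(1/(C1*k + k*y))/k, Ne(k, 0)), (nan, True))
 h(y) = Piecewise((C1 - y, Eq(k, 0)), (nan, True))


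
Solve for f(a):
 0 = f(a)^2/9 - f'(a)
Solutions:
 f(a) = -9/(C1 + a)


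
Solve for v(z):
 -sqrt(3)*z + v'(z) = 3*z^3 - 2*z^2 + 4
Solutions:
 v(z) = C1 + 3*z^4/4 - 2*z^3/3 + sqrt(3)*z^2/2 + 4*z


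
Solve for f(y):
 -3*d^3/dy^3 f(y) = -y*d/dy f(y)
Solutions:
 f(y) = C1 + Integral(C2*airyai(3^(2/3)*y/3) + C3*airybi(3^(2/3)*y/3), y)


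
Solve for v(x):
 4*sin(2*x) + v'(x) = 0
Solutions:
 v(x) = C1 + 2*cos(2*x)


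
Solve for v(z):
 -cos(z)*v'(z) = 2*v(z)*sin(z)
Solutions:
 v(z) = C1*cos(z)^2


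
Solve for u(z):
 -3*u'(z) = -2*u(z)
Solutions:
 u(z) = C1*exp(2*z/3)


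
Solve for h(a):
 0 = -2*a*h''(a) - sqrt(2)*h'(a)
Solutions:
 h(a) = C1 + C2*a^(1 - sqrt(2)/2)


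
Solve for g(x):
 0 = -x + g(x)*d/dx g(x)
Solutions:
 g(x) = -sqrt(C1 + x^2)
 g(x) = sqrt(C1 + x^2)


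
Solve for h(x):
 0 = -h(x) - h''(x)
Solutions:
 h(x) = C1*sin(x) + C2*cos(x)


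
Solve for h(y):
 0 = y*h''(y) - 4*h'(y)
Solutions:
 h(y) = C1 + C2*y^5


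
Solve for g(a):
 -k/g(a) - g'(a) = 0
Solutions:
 g(a) = -sqrt(C1 - 2*a*k)
 g(a) = sqrt(C1 - 2*a*k)


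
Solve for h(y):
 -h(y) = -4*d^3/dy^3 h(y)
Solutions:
 h(y) = C3*exp(2^(1/3)*y/2) + (C1*sin(2^(1/3)*sqrt(3)*y/4) + C2*cos(2^(1/3)*sqrt(3)*y/4))*exp(-2^(1/3)*y/4)


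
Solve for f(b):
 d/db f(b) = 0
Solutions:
 f(b) = C1


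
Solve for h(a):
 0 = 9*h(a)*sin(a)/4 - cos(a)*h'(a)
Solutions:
 h(a) = C1/cos(a)^(9/4)


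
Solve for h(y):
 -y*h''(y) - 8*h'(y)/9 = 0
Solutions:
 h(y) = C1 + C2*y^(1/9)


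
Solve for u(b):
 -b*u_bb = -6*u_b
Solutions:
 u(b) = C1 + C2*b^7


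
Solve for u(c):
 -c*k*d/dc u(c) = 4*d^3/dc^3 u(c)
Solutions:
 u(c) = C1 + Integral(C2*airyai(2^(1/3)*c*(-k)^(1/3)/2) + C3*airybi(2^(1/3)*c*(-k)^(1/3)/2), c)


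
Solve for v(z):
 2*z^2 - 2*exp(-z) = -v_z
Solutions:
 v(z) = C1 - 2*z^3/3 - 2*exp(-z)


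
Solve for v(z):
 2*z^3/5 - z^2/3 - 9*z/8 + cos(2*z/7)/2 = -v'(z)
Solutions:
 v(z) = C1 - z^4/10 + z^3/9 + 9*z^2/16 - 7*sin(2*z/7)/4


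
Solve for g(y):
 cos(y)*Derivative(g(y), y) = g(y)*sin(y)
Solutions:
 g(y) = C1/cos(y)


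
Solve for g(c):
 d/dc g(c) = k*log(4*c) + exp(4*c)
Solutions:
 g(c) = C1 + c*k*log(c) + c*k*(-1 + 2*log(2)) + exp(4*c)/4


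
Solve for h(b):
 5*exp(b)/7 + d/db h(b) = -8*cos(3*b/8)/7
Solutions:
 h(b) = C1 - 5*exp(b)/7 - 64*sin(3*b/8)/21


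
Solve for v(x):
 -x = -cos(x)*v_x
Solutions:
 v(x) = C1 + Integral(x/cos(x), x)


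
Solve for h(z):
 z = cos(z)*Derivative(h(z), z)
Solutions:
 h(z) = C1 + Integral(z/cos(z), z)


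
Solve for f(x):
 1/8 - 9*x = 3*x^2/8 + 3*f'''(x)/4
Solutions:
 f(x) = C1 + C2*x + C3*x^2 - x^5/120 - x^4/2 + x^3/36


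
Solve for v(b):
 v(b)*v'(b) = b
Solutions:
 v(b) = -sqrt(C1 + b^2)
 v(b) = sqrt(C1 + b^2)


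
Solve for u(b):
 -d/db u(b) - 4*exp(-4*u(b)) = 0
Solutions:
 u(b) = log(-I*(C1 - 16*b)^(1/4))
 u(b) = log(I*(C1 - 16*b)^(1/4))
 u(b) = log(-(C1 - 16*b)^(1/4))
 u(b) = log(C1 - 16*b)/4


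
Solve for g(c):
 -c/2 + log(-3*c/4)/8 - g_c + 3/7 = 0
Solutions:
 g(c) = C1 - c^2/4 + c*log(-c)/8 + c*(-14*log(2) + 7*log(3) + 17)/56


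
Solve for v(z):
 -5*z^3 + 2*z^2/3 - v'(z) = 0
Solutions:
 v(z) = C1 - 5*z^4/4 + 2*z^3/9


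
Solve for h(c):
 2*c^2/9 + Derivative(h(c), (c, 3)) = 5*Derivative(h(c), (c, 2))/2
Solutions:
 h(c) = C1 + C2*c + C3*exp(5*c/2) + c^4/135 + 8*c^3/675 + 16*c^2/1125


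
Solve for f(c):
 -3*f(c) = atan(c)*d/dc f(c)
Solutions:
 f(c) = C1*exp(-3*Integral(1/atan(c), c))


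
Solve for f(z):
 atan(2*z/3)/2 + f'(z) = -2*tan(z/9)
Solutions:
 f(z) = C1 - z*atan(2*z/3)/2 + 3*log(4*z^2 + 9)/8 + 18*log(cos(z/9))


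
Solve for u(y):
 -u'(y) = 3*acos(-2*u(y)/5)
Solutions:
 Integral(1/acos(-2*_y/5), (_y, u(y))) = C1 - 3*y


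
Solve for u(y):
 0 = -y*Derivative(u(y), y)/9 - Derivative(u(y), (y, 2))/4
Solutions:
 u(y) = C1 + C2*erf(sqrt(2)*y/3)


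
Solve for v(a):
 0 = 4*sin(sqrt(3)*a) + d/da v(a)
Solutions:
 v(a) = C1 + 4*sqrt(3)*cos(sqrt(3)*a)/3


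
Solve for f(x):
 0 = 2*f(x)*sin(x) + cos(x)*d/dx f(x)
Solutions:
 f(x) = C1*cos(x)^2


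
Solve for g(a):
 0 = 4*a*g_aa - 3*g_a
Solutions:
 g(a) = C1 + C2*a^(7/4)


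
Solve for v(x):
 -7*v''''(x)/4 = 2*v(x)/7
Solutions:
 v(x) = (C1*sin(2^(1/4)*sqrt(7)*x/7) + C2*cos(2^(1/4)*sqrt(7)*x/7))*exp(-2^(1/4)*sqrt(7)*x/7) + (C3*sin(2^(1/4)*sqrt(7)*x/7) + C4*cos(2^(1/4)*sqrt(7)*x/7))*exp(2^(1/4)*sqrt(7)*x/7)


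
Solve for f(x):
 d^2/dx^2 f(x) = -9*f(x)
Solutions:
 f(x) = C1*sin(3*x) + C2*cos(3*x)


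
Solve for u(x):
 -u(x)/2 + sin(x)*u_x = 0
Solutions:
 u(x) = C1*(cos(x) - 1)^(1/4)/(cos(x) + 1)^(1/4)


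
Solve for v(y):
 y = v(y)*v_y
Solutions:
 v(y) = -sqrt(C1 + y^2)
 v(y) = sqrt(C1 + y^2)


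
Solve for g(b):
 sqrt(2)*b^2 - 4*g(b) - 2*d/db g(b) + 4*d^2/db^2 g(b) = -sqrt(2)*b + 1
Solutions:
 g(b) = C1*exp(b*(1 - sqrt(17))/4) + C2*exp(b*(1 + sqrt(17))/4) + sqrt(2)*b^2/4 - 1/4 + sqrt(2)/2


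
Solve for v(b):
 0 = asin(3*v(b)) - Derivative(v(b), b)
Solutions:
 Integral(1/asin(3*_y), (_y, v(b))) = C1 + b


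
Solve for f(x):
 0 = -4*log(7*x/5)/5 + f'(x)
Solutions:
 f(x) = C1 + 4*x*log(x)/5 - 4*x*log(5)/5 - 4*x/5 + 4*x*log(7)/5


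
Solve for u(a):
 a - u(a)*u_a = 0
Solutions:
 u(a) = -sqrt(C1 + a^2)
 u(a) = sqrt(C1 + a^2)


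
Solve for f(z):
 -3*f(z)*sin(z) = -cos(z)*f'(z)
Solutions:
 f(z) = C1/cos(z)^3


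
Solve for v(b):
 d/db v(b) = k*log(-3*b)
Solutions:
 v(b) = C1 + b*k*log(-b) + b*k*(-1 + log(3))


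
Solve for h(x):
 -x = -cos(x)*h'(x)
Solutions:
 h(x) = C1 + Integral(x/cos(x), x)


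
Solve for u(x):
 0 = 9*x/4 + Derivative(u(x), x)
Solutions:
 u(x) = C1 - 9*x^2/8


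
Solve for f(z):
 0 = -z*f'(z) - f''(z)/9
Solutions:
 f(z) = C1 + C2*erf(3*sqrt(2)*z/2)


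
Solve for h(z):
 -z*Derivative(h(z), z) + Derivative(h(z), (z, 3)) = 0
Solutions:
 h(z) = C1 + Integral(C2*airyai(z) + C3*airybi(z), z)


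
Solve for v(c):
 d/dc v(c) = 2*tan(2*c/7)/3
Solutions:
 v(c) = C1 - 7*log(cos(2*c/7))/3


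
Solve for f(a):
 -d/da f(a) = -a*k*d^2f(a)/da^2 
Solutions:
 f(a) = C1 + a^(((re(k) + 1)*re(k) + im(k)^2)/(re(k)^2 + im(k)^2))*(C2*sin(log(a)*Abs(im(k))/(re(k)^2 + im(k)^2)) + C3*cos(log(a)*im(k)/(re(k)^2 + im(k)^2)))


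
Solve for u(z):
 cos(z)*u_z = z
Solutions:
 u(z) = C1 + Integral(z/cos(z), z)


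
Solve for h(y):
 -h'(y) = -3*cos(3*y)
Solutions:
 h(y) = C1 + sin(3*y)


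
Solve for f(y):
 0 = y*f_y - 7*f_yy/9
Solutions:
 f(y) = C1 + C2*erfi(3*sqrt(14)*y/14)


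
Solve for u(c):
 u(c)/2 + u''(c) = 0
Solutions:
 u(c) = C1*sin(sqrt(2)*c/2) + C2*cos(sqrt(2)*c/2)


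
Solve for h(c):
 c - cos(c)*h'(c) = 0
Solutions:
 h(c) = C1 + Integral(c/cos(c), c)


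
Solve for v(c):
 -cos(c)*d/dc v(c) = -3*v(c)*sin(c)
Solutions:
 v(c) = C1/cos(c)^3


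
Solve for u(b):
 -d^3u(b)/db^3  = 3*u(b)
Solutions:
 u(b) = C3*exp(-3^(1/3)*b) + (C1*sin(3^(5/6)*b/2) + C2*cos(3^(5/6)*b/2))*exp(3^(1/3)*b/2)


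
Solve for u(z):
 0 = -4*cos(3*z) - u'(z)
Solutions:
 u(z) = C1 - 4*sin(3*z)/3


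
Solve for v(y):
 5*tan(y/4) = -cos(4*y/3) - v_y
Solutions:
 v(y) = C1 + 20*log(cos(y/4)) - 3*sin(4*y/3)/4


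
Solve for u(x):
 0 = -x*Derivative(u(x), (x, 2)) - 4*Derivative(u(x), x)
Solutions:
 u(x) = C1 + C2/x^3


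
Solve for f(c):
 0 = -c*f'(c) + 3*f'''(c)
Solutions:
 f(c) = C1 + Integral(C2*airyai(3^(2/3)*c/3) + C3*airybi(3^(2/3)*c/3), c)


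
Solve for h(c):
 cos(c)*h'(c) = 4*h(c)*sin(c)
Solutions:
 h(c) = C1/cos(c)^4


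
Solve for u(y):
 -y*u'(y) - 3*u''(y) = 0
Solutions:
 u(y) = C1 + C2*erf(sqrt(6)*y/6)


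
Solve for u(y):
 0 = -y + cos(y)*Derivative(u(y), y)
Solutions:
 u(y) = C1 + Integral(y/cos(y), y)


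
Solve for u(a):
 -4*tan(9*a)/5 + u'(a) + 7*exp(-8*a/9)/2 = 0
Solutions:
 u(a) = C1 + 2*log(tan(9*a)^2 + 1)/45 + 63*exp(-8*a/9)/16


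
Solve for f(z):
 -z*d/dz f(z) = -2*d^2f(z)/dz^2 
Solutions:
 f(z) = C1 + C2*erfi(z/2)


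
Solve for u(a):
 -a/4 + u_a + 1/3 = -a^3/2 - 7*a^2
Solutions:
 u(a) = C1 - a^4/8 - 7*a^3/3 + a^2/8 - a/3


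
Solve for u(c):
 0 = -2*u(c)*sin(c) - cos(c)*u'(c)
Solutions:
 u(c) = C1*cos(c)^2


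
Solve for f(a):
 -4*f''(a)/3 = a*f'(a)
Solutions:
 f(a) = C1 + C2*erf(sqrt(6)*a/4)


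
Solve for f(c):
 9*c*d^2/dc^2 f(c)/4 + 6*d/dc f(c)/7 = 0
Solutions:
 f(c) = C1 + C2*c^(13/21)


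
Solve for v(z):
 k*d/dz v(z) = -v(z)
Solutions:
 v(z) = C1*exp(-z/k)


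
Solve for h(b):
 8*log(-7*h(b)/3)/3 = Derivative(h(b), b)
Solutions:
 -3*Integral(1/(log(-_y) - log(3) + log(7)), (_y, h(b)))/8 = C1 - b


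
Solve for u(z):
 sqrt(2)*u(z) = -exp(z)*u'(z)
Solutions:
 u(z) = C1*exp(sqrt(2)*exp(-z))


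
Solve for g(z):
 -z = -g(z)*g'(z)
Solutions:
 g(z) = -sqrt(C1 + z^2)
 g(z) = sqrt(C1 + z^2)


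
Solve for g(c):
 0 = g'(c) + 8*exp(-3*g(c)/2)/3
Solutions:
 g(c) = 2*log(C1 - 4*c)/3
 g(c) = 2*log((-1 - sqrt(3)*I)*(C1 - 4*c)^(1/3)/2)
 g(c) = 2*log((-1 + sqrt(3)*I)*(C1 - 4*c)^(1/3)/2)


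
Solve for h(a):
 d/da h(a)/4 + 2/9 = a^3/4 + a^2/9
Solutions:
 h(a) = C1 + a^4/4 + 4*a^3/27 - 8*a/9


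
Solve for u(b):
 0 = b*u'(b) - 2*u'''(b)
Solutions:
 u(b) = C1 + Integral(C2*airyai(2^(2/3)*b/2) + C3*airybi(2^(2/3)*b/2), b)


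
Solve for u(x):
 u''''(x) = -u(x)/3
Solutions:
 u(x) = (C1*sin(sqrt(2)*3^(3/4)*x/6) + C2*cos(sqrt(2)*3^(3/4)*x/6))*exp(-sqrt(2)*3^(3/4)*x/6) + (C3*sin(sqrt(2)*3^(3/4)*x/6) + C4*cos(sqrt(2)*3^(3/4)*x/6))*exp(sqrt(2)*3^(3/4)*x/6)


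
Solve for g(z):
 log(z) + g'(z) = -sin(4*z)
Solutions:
 g(z) = C1 - z*log(z) + z + cos(4*z)/4


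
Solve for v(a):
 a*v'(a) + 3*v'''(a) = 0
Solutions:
 v(a) = C1 + Integral(C2*airyai(-3^(2/3)*a/3) + C3*airybi(-3^(2/3)*a/3), a)


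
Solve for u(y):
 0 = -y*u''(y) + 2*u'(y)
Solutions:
 u(y) = C1 + C2*y^3


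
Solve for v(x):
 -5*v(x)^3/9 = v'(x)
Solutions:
 v(x) = -3*sqrt(2)*sqrt(-1/(C1 - 5*x))/2
 v(x) = 3*sqrt(2)*sqrt(-1/(C1 - 5*x))/2


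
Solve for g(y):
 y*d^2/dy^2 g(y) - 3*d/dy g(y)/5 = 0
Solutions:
 g(y) = C1 + C2*y^(8/5)


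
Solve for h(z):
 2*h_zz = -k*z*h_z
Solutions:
 h(z) = Piecewise((-sqrt(pi)*C1*erf(sqrt(k)*z/2)/sqrt(k) - C2, (k > 0) | (k < 0)), (-C1*z - C2, True))


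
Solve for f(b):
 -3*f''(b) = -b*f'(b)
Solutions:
 f(b) = C1 + C2*erfi(sqrt(6)*b/6)


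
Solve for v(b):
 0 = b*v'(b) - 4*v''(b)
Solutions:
 v(b) = C1 + C2*erfi(sqrt(2)*b/4)


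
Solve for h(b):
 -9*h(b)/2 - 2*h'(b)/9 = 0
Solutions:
 h(b) = C1*exp(-81*b/4)


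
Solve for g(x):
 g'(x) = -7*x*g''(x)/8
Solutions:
 g(x) = C1 + C2/x^(1/7)


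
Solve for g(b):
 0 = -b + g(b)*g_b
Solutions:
 g(b) = -sqrt(C1 + b^2)
 g(b) = sqrt(C1 + b^2)


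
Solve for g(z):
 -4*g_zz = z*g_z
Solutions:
 g(z) = C1 + C2*erf(sqrt(2)*z/4)


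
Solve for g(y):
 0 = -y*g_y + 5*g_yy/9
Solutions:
 g(y) = C1 + C2*erfi(3*sqrt(10)*y/10)


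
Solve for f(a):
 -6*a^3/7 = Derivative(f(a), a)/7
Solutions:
 f(a) = C1 - 3*a^4/2


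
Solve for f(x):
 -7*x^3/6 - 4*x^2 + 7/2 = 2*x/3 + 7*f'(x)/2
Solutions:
 f(x) = C1 - x^4/12 - 8*x^3/21 - 2*x^2/21 + x


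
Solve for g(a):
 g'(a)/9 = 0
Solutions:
 g(a) = C1


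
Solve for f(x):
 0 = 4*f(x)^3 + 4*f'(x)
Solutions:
 f(x) = -sqrt(2)*sqrt(-1/(C1 - x))/2
 f(x) = sqrt(2)*sqrt(-1/(C1 - x))/2


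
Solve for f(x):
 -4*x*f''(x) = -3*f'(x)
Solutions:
 f(x) = C1 + C2*x^(7/4)


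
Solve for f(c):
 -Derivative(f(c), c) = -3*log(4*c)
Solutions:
 f(c) = C1 + 3*c*log(c) - 3*c + c*log(64)


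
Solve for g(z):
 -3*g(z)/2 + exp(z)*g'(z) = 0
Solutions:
 g(z) = C1*exp(-3*exp(-z)/2)


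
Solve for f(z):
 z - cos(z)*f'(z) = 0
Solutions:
 f(z) = C1 + Integral(z/cos(z), z)


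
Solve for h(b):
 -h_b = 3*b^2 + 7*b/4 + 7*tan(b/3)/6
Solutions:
 h(b) = C1 - b^3 - 7*b^2/8 + 7*log(cos(b/3))/2


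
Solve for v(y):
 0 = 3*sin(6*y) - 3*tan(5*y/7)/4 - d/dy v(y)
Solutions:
 v(y) = C1 + 21*log(cos(5*y/7))/20 - cos(6*y)/2


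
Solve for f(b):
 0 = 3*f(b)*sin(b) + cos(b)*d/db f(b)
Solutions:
 f(b) = C1*cos(b)^3


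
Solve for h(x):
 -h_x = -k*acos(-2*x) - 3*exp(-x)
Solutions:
 h(x) = C1 + k*x*acos(-2*x) + k*sqrt(1 - 4*x^2)/2 - 3*exp(-x)


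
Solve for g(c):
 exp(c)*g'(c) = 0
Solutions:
 g(c) = C1


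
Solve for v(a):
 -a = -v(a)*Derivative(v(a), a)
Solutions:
 v(a) = -sqrt(C1 + a^2)
 v(a) = sqrt(C1 + a^2)


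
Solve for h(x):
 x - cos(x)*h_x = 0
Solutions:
 h(x) = C1 + Integral(x/cos(x), x)


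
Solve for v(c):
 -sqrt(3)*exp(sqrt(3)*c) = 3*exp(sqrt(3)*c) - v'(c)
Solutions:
 v(c) = C1 + exp(sqrt(3)*c) + sqrt(3)*exp(sqrt(3)*c)


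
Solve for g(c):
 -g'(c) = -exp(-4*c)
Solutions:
 g(c) = C1 - exp(-4*c)/4


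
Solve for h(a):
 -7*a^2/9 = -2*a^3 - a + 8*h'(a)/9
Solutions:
 h(a) = C1 + 9*a^4/16 - 7*a^3/24 + 9*a^2/16


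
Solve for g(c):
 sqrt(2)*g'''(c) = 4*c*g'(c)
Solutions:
 g(c) = C1 + Integral(C2*airyai(sqrt(2)*c) + C3*airybi(sqrt(2)*c), c)


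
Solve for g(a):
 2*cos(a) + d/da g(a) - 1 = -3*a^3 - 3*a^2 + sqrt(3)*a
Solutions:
 g(a) = C1 - 3*a^4/4 - a^3 + sqrt(3)*a^2/2 + a - 2*sin(a)


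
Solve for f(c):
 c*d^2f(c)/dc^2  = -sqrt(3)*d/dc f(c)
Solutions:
 f(c) = C1 + C2*c^(1 - sqrt(3))


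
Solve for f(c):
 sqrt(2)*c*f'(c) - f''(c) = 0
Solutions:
 f(c) = C1 + C2*erfi(2^(3/4)*c/2)


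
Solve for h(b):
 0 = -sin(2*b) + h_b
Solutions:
 h(b) = C1 - cos(2*b)/2


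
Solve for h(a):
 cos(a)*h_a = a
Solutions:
 h(a) = C1 + Integral(a/cos(a), a)


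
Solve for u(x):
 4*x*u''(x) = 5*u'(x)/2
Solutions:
 u(x) = C1 + C2*x^(13/8)


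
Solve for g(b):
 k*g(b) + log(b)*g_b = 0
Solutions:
 g(b) = C1*exp(-k*li(b))


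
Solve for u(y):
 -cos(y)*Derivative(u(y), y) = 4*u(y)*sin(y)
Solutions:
 u(y) = C1*cos(y)^4


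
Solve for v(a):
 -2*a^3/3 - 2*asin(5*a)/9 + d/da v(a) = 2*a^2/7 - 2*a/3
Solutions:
 v(a) = C1 + a^4/6 + 2*a^3/21 - a^2/3 + 2*a*asin(5*a)/9 + 2*sqrt(1 - 25*a^2)/45


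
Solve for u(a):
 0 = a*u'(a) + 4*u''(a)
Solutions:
 u(a) = C1 + C2*erf(sqrt(2)*a/4)


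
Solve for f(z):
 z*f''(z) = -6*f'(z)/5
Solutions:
 f(z) = C1 + C2/z^(1/5)


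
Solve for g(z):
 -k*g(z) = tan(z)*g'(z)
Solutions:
 g(z) = C1*exp(-k*log(sin(z)))


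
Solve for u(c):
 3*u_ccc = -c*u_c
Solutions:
 u(c) = C1 + Integral(C2*airyai(-3^(2/3)*c/3) + C3*airybi(-3^(2/3)*c/3), c)


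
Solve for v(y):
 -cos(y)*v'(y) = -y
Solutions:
 v(y) = C1 + Integral(y/cos(y), y)


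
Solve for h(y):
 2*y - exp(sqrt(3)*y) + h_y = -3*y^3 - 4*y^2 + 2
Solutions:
 h(y) = C1 - 3*y^4/4 - 4*y^3/3 - y^2 + 2*y + sqrt(3)*exp(sqrt(3)*y)/3


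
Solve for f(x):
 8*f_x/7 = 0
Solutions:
 f(x) = C1


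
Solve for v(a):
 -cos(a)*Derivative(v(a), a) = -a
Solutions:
 v(a) = C1 + Integral(a/cos(a), a)


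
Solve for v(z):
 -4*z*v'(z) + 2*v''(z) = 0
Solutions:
 v(z) = C1 + C2*erfi(z)


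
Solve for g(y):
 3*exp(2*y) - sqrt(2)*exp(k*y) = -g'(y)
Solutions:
 g(y) = C1 - 3*exp(2*y)/2 + sqrt(2)*exp(k*y)/k


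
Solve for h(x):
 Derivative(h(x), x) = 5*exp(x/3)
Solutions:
 h(x) = C1 + 15*exp(x/3)


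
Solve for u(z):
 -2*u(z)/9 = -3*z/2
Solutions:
 u(z) = 27*z/4


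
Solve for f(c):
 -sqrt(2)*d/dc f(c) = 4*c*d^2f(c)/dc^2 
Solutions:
 f(c) = C1 + C2*c^(1 - sqrt(2)/4)


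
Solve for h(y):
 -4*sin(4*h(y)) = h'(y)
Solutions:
 h(y) = -acos((-C1 - exp(32*y))/(C1 - exp(32*y)))/4 + pi/2
 h(y) = acos((-C1 - exp(32*y))/(C1 - exp(32*y)))/4


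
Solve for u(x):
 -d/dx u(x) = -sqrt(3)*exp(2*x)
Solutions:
 u(x) = C1 + sqrt(3)*exp(2*x)/2


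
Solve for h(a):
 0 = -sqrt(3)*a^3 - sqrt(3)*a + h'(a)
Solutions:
 h(a) = C1 + sqrt(3)*a^4/4 + sqrt(3)*a^2/2


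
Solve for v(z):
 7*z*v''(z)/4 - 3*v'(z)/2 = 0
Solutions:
 v(z) = C1 + C2*z^(13/7)


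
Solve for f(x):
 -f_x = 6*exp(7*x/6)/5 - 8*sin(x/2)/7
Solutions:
 f(x) = C1 - 36*exp(7*x/6)/35 - 16*cos(x/2)/7


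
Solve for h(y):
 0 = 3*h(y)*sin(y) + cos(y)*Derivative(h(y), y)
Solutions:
 h(y) = C1*cos(y)^3


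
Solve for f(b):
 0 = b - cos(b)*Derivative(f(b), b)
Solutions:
 f(b) = C1 + Integral(b/cos(b), b)


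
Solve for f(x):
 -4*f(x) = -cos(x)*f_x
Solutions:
 f(x) = C1*(sin(x)^2 + 2*sin(x) + 1)/(sin(x)^2 - 2*sin(x) + 1)


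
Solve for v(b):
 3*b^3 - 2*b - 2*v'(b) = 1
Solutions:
 v(b) = C1 + 3*b^4/8 - b^2/2 - b/2


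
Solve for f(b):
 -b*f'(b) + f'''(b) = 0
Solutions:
 f(b) = C1 + Integral(C2*airyai(b) + C3*airybi(b), b)


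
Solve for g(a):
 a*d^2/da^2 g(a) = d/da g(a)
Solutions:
 g(a) = C1 + C2*a^2


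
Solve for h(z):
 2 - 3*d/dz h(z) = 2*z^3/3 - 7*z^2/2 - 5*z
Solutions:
 h(z) = C1 - z^4/18 + 7*z^3/18 + 5*z^2/6 + 2*z/3


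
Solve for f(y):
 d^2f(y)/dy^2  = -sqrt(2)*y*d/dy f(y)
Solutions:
 f(y) = C1 + C2*erf(2^(3/4)*y/2)


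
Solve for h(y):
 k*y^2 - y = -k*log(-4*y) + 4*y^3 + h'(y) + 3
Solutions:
 h(y) = C1 + k*y^3/3 + k*y*log(-y) - y^4 - y^2/2 + y*(-k + 2*k*log(2) - 3)


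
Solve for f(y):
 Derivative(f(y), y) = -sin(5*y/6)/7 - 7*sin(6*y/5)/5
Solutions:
 f(y) = C1 + 6*cos(5*y/6)/35 + 7*cos(6*y/5)/6


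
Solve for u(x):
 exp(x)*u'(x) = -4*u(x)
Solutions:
 u(x) = C1*exp(4*exp(-x))


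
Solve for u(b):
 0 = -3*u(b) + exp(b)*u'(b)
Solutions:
 u(b) = C1*exp(-3*exp(-b))


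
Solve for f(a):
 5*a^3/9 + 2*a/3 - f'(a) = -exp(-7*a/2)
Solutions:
 f(a) = C1 + 5*a^4/36 + a^2/3 - 2*exp(-7*a/2)/7


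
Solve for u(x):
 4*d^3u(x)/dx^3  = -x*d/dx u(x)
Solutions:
 u(x) = C1 + Integral(C2*airyai(-2^(1/3)*x/2) + C3*airybi(-2^(1/3)*x/2), x)


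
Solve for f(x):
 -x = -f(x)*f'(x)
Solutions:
 f(x) = -sqrt(C1 + x^2)
 f(x) = sqrt(C1 + x^2)


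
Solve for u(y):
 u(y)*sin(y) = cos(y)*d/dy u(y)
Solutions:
 u(y) = C1/cos(y)


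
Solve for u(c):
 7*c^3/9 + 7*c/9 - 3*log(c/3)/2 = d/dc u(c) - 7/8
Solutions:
 u(c) = C1 + 7*c^4/36 + 7*c^2/18 - 3*c*log(c)/2 + 3*c*log(3)/2 + 19*c/8


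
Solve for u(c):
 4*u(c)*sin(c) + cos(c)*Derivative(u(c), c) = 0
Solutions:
 u(c) = C1*cos(c)^4


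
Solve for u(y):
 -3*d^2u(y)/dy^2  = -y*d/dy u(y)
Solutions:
 u(y) = C1 + C2*erfi(sqrt(6)*y/6)


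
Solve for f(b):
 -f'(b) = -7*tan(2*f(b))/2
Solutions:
 f(b) = -asin(C1*exp(7*b))/2 + pi/2
 f(b) = asin(C1*exp(7*b))/2


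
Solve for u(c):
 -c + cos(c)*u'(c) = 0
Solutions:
 u(c) = C1 + Integral(c/cos(c), c)


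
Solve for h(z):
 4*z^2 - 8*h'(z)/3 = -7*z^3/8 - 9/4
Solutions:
 h(z) = C1 + 21*z^4/256 + z^3/2 + 27*z/32
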